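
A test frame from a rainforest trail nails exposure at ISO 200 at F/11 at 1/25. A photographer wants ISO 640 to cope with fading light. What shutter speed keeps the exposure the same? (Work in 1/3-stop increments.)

ISO: 200 → 250 → 320 → 400 → 500 → 640 — 1 2/3 stops raised (brighter).
Need 1 2/3 stops darker from the shutter speed: 1/25 → 1/30 → 1/40 → 1/50 → 1/60 → 1/80.

1/80s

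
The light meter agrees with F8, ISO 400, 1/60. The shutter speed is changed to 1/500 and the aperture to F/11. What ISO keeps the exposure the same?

Shutter speed: 1/60 → 1/125 → 1/250 → 1/500 — 3 stops faster (darker).
Aperture: f/8 → f/11 — 1 stop stopped down (darker).
Net change so far: 4 stops darker. Offset with the ISO: 400 → 800 → 1600 → 3200 → 6400.

ISO 6400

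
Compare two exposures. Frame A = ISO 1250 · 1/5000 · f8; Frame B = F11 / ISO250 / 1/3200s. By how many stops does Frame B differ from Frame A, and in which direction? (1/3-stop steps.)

2 2/3 stops darker

Aperture: f/8 → f/9 → f/10 → f/11 — 1 stop smaller aperture (darker).
Shutter speed: 1/5000 → 1/4000 → 1/3200 — 2/3 stop longer (brighter).
ISO: 1250 → 1000 → 800 → 640 → 500 → 400 → 320 → 250 — 2 1/3 stops lower (darker).
Net: −1 +2/3 −2 1/3 = −2 2/3 stops.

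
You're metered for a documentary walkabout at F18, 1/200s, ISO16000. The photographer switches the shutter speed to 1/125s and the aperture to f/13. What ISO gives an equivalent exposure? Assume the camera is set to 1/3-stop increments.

Shutter speed: 1/200 → 1/160 → 1/125 — 2/3 stop slower (brighter).
Aperture: f/18 → f/16 → f/14 → f/13 — 1 stop larger aperture (brighter).
Net change so far: 1 2/3 stops brighter. Offset with the ISO: 16000 → 12800 → 10000 → 8000 → 6400 → 5000.

ISO 5000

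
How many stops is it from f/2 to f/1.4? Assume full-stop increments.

f/2 → f/1.4 — count the steps: 1 stop.

1 stop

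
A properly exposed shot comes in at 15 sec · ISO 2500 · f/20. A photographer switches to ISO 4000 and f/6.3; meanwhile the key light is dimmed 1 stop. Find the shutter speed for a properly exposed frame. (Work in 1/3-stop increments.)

Scene light: 1 stop darker.
ISO: 2500 → 3200 → 4000 — 2/3 stop higher (brighter).
Aperture: f/20 → f/18 → f/16 → f/14 → f/13 → f/11 → f/10 → f/9 → f/8 → f/7.1 → f/6.3 — 3 1/3 stops larger aperture (brighter).
Net so far: 3 stops brighter. Shutter speed: 15 → 13 → 10 → 8 → 6 → 5 → 4 → 3.2 → 2.5 → 2.

2 s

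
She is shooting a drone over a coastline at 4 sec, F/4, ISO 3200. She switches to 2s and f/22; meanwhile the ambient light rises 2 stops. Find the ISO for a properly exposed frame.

ISO 51200

Scene light: 2 stops brighter.
Shutter speed: 4 → 2 — 1 stop shorter (darker).
Aperture: f/4 → f/5.6 → f/8 → f/11 → f/16 → f/22 — 5 stops smaller aperture (darker).
Net so far: 4 stops darker. ISO: 3200 → 6400 → 12800 → 25600 → 51200.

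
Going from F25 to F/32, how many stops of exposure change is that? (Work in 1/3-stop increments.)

2/3 stop

f/25 → f/29 → f/32 — count the steps: 2 third-stops = 2/3 stop.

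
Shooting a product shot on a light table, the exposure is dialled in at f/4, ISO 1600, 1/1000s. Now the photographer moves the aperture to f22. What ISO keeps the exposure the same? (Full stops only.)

ISO 51200

Aperture: f/4 → f/5.6 → f/8 → f/11 → f/16 → f/22 — 5 stops smaller aperture (darker).
Need 5 stops brighter from the ISO: 1600 → 3200 → 6400 → 12800 → 25600 → 51200.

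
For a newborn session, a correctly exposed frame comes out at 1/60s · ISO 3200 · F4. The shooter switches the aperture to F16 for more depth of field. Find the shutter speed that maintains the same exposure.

1/4s

Aperture: f/4 → f/5.6 → f/8 → f/11 → f/16 — 4 stops smaller aperture (darker).
Need 4 stops brighter from the shutter speed: 1/60 → 1/30 → 1/15 → 1/8 → 1/4.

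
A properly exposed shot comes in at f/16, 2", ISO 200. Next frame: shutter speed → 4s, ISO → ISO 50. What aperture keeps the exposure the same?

f/11

Shutter speed: 2 → 4 — 1 stop longer (brighter).
ISO: 200 → 100 → 50 — 2 stops lower (darker).
Net change so far: 1 stop darker. Offset with the aperture: f/16 → f/11.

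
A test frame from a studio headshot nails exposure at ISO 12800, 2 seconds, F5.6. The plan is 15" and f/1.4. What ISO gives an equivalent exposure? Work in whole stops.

Shutter speed: 2 → 4 → 8 → 15 — 3 stops longer (brighter).
Aperture: f/5.6 → f/4 → f/2.8 → f/2 → f/1.4 — 4 stops wider (brighter).
Net change so far: 7 stops brighter. Offset with the ISO: 12800 → 6400 → 3200 → 1600 → 800 → 400 → 200 → 100.

ISO 100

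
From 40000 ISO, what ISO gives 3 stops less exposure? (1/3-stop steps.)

ISO 5000

ISO: 40000 → 32000 → 25600 → 20000 → 16000 → 12800 → 10000 → 8000 → 6400 → 5000 — 3 stops lower (darker).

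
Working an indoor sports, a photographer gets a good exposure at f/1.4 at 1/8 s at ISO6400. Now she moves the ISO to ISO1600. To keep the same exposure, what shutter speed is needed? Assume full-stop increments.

1/2s

ISO: 6400 → 3200 → 1600 — 2 stops dropped (darker).
Need 2 stops brighter from the shutter speed: 1/8 → 1/4 → 1/2.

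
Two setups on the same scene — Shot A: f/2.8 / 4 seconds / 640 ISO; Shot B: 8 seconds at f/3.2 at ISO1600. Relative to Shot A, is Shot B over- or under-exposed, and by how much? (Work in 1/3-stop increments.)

2 stops brighter

Aperture: f/2.8 → f/3.2 — 1/3 stop narrower (darker).
Shutter speed: 4 → 5 → 6 → 8 — 1 stop slower (brighter).
ISO: 640 → 800 → 1000 → 1250 → 1600 — 1 1/3 stops higher (brighter).
Net: −1/3 +1 +1 1/3 = +2 stops.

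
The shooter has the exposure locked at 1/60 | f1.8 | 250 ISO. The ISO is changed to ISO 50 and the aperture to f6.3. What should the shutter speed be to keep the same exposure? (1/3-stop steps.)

ISO: 250 → 200 → 160 → 125 → 100 → 80 → 64 → 50 — 2 1/3 stops lower (darker).
Aperture: f/1.8 → f/2 → f/2.2 → f/2.5 → f/2.8 → f/3.2 → f/3.5 → f/4 → f/4.5 → f/5 → f/5.6 → f/6.3 — 3 2/3 stops smaller aperture (darker).
Net change so far: 6 stops darker. Offset with the shutter speed: 1/60 → 1/50 → 1/40 → 1/30 → 1/25 → 1/20 → 1/15 → 1/13 → 1/10 → 1/8 → 1/6 → 1/5 → 1/4 → 0.3 → 0.4 → 0.5 → 0.6 → 0.8 → 1.

1 s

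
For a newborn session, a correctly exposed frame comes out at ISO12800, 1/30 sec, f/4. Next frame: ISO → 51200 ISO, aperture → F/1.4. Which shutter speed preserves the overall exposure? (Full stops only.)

1/1000s

ISO: 12800 → 25600 → 51200 — 2 stops higher (brighter).
Aperture: f/4 → f/2.8 → f/2 → f/1.4 — 3 stops larger aperture (brighter).
Net change so far: 5 stops brighter. Offset with the shutter speed: 1/30 → 1/60 → 1/125 → 1/250 → 1/500 → 1/1000.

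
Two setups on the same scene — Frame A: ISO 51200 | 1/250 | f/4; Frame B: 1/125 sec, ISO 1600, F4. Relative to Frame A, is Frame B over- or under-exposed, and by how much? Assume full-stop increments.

4 stops darker

Aperture: unchanged.
Shutter speed: 1/250 → 1/125 — 1 stop longer (brighter).
ISO: 51200 → 25600 → 12800 → 6400 → 3200 → 1600 — 5 stops lower (darker).
Net: +1 −5 = −4 stops.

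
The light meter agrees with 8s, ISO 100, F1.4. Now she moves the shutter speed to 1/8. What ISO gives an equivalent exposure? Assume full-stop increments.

ISO 6400

Shutter speed: 8 → 4 → 2 → 1 → 1/2 → 1/4 → 1/8 — 6 stops faster (darker).
Need 6 stops brighter from the ISO: 100 → 200 → 400 → 800 → 1600 → 3200 → 6400.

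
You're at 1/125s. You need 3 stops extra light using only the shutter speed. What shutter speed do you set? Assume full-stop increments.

Shutter speed: 1/125 → 1/60 → 1/30 → 1/15 — 3 stops slower (brighter).

1/15s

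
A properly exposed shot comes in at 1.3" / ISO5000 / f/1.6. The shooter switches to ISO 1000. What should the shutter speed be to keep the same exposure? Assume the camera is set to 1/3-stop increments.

6 s

ISO: 5000 → 4000 → 3200 → 2500 → 2000 → 1600 → 1250 → 1000 — 2 1/3 stops dropped (darker).
Need 2 1/3 stops brighter from the shutter speed: 1.3 → 1.6 → 2 → 2.5 → 3.2 → 4 → 5 → 6.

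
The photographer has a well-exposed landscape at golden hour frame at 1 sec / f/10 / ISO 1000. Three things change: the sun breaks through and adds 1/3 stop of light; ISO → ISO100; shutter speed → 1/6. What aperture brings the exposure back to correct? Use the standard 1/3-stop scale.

Scene light: 1/3 stop brighter.
ISO: 1000 → 800 → 640 → 500 → 400 → 320 → 250 → 200 → 160 → 125 → 100 — 3 1/3 stops lower (darker).
Shutter speed: 1 → 0.8 → 0.6 → 0.5 → 0.4 → 0.3 → 1/4 → 1/5 → 1/6 — 2 2/3 stops faster (darker).
Net so far: 5 2/3 stops darker. Aperture: f/10 → f/9 → f/8 → f/7.1 → f/6.3 → f/5.6 → f/5 → f/4.5 → f/4 → f/3.5 → f/3.2 → f/2.8 → f/2.5 → f/2.2 → f/2 → f/1.8 → f/1.6 → f/1.4.

f/1.4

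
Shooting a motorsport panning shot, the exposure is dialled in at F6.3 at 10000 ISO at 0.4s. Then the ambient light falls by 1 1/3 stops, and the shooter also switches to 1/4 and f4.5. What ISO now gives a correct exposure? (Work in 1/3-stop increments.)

Scene light: 1 1/3 stops darker.
Shutter speed: 0.4 → 0.3 → 1/4 — 2/3 stop faster (darker).
Aperture: f/6.3 → f/5.6 → f/5 → f/4.5 — 1 stop opened up (brighter).
Net so far: 1 stop darker. ISO: 10000 → 12800 → 16000 → 20000.

ISO 20000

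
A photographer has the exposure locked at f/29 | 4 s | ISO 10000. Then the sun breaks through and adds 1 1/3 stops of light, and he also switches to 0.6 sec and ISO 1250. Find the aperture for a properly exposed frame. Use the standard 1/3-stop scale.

f/6.3

Scene light: 1 1/3 stops brighter.
Shutter speed: 4 → 3.2 → 2.5 → 2 → 1.6 → 1.3 → 1 → 0.8 → 0.6 — 2 2/3 stops faster (darker).
ISO: 10000 → 8000 → 6400 → 5000 → 4000 → 3200 → 2500 → 2000 → 1600 → 1250 — 3 stops dropped (darker).
Net so far: 4 1/3 stops darker. Aperture: f/29 → f/25 → f/22 → f/20 → f/18 → f/16 → f/14 → f/13 → f/11 → f/10 → f/9 → f/8 → f/7.1 → f/6.3.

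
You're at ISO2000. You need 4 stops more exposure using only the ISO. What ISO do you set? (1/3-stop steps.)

ISO 32000

ISO: 2000 → 2500 → 3200 → 4000 → 5000 → 6400 → 8000 → 10000 → 12800 → 16000 → 20000 → 25600 → 32000 — 4 stops raised (brighter).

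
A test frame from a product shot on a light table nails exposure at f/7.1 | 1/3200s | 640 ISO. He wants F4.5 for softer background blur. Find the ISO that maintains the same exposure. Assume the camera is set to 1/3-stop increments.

ISO 250

Aperture: f/7.1 → f/6.3 → f/5.6 → f/5 → f/4.5 — 1 1/3 stops opened up (brighter).
Need 1 1/3 stops darker from the ISO: 640 → 500 → 400 → 320 → 250.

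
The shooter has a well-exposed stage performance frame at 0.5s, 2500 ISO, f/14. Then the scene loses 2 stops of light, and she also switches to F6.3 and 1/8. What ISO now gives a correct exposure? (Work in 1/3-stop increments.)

ISO 8000

Scene light: 2 stops darker.
Aperture: f/14 → f/13 → f/11 → f/10 → f/9 → f/8 → f/7.1 → f/6.3 — 2 1/3 stops wider (brighter).
Shutter speed: 0.5 → 0.4 → 0.3 → 1/4 → 1/5 → 1/6 → 1/8 — 2 stops faster (darker).
Net so far: 1 2/3 stops darker. ISO: 2500 → 3200 → 4000 → 5000 → 6400 → 8000.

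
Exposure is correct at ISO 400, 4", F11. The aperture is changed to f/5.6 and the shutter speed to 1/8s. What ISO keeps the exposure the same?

ISO 3200

Aperture: f/11 → f/8 → f/5.6 — 2 stops wider (brighter).
Shutter speed: 4 → 2 → 1 → 1/2 → 1/4 → 1/8 — 5 stops shorter (darker).
Net change so far: 3 stops darker. Offset with the ISO: 400 → 800 → 1600 → 3200.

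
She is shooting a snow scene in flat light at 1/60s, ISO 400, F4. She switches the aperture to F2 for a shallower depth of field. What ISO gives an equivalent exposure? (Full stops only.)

Aperture: f/4 → f/2.8 → f/2 — 2 stops opened up (brighter).
Need 2 stops darker from the ISO: 400 → 200 → 100.

ISO 100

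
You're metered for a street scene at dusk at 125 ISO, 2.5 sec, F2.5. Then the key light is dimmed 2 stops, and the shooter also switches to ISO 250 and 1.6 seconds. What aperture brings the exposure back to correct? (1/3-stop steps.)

f/1.4

Scene light: 2 stops darker.
ISO: 125 → 160 → 200 → 250 — 1 stop higher (brighter).
Shutter speed: 2.5 → 2 → 1.6 — 2/3 stop shorter (darker).
Net so far: 1 2/3 stops darker. Aperture: f/2.5 → f/2.2 → f/2 → f/1.8 → f/1.6 → f/1.4.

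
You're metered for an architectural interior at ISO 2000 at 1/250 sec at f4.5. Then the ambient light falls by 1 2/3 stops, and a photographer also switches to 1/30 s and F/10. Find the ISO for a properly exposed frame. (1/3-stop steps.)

Scene light: 1 2/3 stops darker.
Shutter speed: 1/250 → 1/200 → 1/160 → 1/125 → 1/100 → 1/80 → 1/60 → 1/50 → 1/40 → 1/30 — 3 stops longer (brighter).
Aperture: f/4.5 → f/5 → f/5.6 → f/6.3 → f/7.1 → f/8 → f/9 → f/10 — 2 1/3 stops narrower (darker).
Net so far: 1 stop darker. ISO: 2000 → 2500 → 3200 → 4000.

ISO 4000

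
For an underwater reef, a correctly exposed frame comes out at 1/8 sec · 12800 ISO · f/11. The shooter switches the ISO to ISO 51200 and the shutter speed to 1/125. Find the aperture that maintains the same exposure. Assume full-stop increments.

f/5.6

ISO: 12800 → 25600 → 51200 — 2 stops higher (brighter).
Shutter speed: 1/8 → 1/15 → 1/30 → 1/60 → 1/125 — 4 stops faster (darker).
Net change so far: 2 stops darker. Offset with the aperture: f/11 → f/8 → f/5.6.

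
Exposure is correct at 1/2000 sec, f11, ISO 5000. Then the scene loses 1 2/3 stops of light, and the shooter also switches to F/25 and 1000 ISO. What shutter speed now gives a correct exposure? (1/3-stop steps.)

1/25s

Scene light: 1 2/3 stops darker.
Aperture: f/11 → f/13 → f/14 → f/16 → f/18 → f/20 → f/22 → f/25 — 2 1/3 stops smaller aperture (darker).
ISO: 5000 → 4000 → 3200 → 2500 → 2000 → 1600 → 1250 → 1000 — 2 1/3 stops lower (darker).
Net so far: 6 1/3 stops darker. Shutter speed: 1/2000 → 1/1600 → 1/1250 → 1/1000 → 1/800 → 1/640 → 1/500 → 1/400 → 1/320 → 1/250 → 1/200 → 1/160 → 1/125 → 1/100 → 1/80 → 1/60 → 1/50 → 1/40 → 1/30 → 1/25.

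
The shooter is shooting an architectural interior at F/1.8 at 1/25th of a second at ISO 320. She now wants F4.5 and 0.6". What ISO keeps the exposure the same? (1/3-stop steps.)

ISO 125

Aperture: f/1.8 → f/2 → f/2.2 → f/2.5 → f/2.8 → f/3.2 → f/3.5 → f/4 → f/4.5 — 2 2/3 stops smaller aperture (darker).
Shutter speed: 1/25 → 1/20 → 1/15 → 1/13 → 1/10 → 1/8 → 1/6 → 1/5 → 1/4 → 0.3 → 0.4 → 0.5 → 0.6 — 4 stops longer (brighter).
Net change so far: 1 1/3 stops brighter. Offset with the ISO: 320 → 250 → 200 → 160 → 125.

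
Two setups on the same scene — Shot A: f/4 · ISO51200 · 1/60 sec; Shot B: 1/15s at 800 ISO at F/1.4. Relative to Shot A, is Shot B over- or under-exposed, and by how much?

Aperture: f/4 → f/2.8 → f/2 → f/1.4 — 3 stops larger aperture (brighter).
Shutter speed: 1/60 → 1/30 → 1/15 — 2 stops slower (brighter).
ISO: 51200 → 25600 → 12800 → 6400 → 3200 → 1600 → 800 — 6 stops lower (darker).
Net: +3 +2 −6 = −1 stop.

1 stop darker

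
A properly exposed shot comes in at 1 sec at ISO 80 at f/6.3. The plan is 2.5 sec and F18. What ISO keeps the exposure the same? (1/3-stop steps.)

ISO 250

Shutter speed: 1 → 1.3 → 1.6 → 2 → 2.5 — 1 1/3 stops longer (brighter).
Aperture: f/6.3 → f/7.1 → f/8 → f/9 → f/10 → f/11 → f/13 → f/14 → f/16 → f/18 — 3 stops stopped down (darker).
Net change so far: 1 2/3 stops darker. Offset with the ISO: 80 → 100 → 125 → 160 → 200 → 250.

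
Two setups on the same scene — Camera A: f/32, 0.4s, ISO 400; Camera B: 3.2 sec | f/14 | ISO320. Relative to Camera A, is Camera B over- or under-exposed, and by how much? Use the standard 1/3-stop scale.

5 stops brighter

Aperture: f/32 → f/29 → f/25 → f/22 → f/20 → f/18 → f/16 → f/14 — 2 1/3 stops wider (brighter).
Shutter speed: 0.4 → 0.5 → 0.6 → 0.8 → 1 → 1.3 → 1.6 → 2 → 2.5 → 3.2 — 3 stops slower (brighter).
ISO: 400 → 320 — 1/3 stop lower (darker).
Net: +2 1/3 +3 −1/3 = +5 stops.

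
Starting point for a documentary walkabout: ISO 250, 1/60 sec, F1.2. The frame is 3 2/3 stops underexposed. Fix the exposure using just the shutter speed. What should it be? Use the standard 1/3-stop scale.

Underexposed by 3 2/3 stops → need 3 2/3 stops brighter.
Shutter speed: 1/60 → 1/50 → 1/40 → 1/30 → 1/25 → 1/20 → 1/15 → 1/13 → 1/10 → 1/8 → 1/6 → 1/5.

1/5s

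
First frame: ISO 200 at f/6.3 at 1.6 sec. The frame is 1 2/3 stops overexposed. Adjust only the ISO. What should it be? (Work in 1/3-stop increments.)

Overexposed by 1 2/3 stops → need 1 2/3 stops darker.
ISO: 200 → 160 → 125 → 100 → 80 → 64.

ISO 64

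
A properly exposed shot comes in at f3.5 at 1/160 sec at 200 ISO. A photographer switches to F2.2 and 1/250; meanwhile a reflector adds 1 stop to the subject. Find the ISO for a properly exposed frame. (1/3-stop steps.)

Scene light: 1 stop brighter.
Aperture: f/3.5 → f/3.2 → f/2.8 → f/2.5 → f/2.2 — 1 1/3 stops larger aperture (brighter).
Shutter speed: 1/160 → 1/200 → 1/250 — 2/3 stop faster (darker).
Net so far: 1 2/3 stops brighter. ISO: 200 → 160 → 125 → 100 → 80 → 64.

ISO 64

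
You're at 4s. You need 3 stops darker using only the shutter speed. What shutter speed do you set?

Shutter speed: 4 → 2 → 1 → 1/2 — 3 stops shorter (darker).

1/2s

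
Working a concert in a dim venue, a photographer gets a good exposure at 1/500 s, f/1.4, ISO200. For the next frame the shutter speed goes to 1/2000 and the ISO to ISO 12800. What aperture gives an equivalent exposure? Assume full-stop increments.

Shutter speed: 1/500 → 1/1000 → 1/2000 — 2 stops faster (darker).
ISO: 200 → 400 → 800 → 1600 → 3200 → 6400 → 12800 — 6 stops higher (brighter).
Net change so far: 4 stops brighter. Offset with the aperture: f/1.4 → f/2 → f/2.8 → f/4 → f/5.6.

f/5.6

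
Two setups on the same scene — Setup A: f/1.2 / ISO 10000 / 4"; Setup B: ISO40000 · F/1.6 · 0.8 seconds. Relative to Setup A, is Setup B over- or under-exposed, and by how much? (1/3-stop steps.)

Aperture: f/1.2 → f/1.4 → f/1.6 — 2/3 stop smaller aperture (darker).
Shutter speed: 4 → 3.2 → 2.5 → 2 → 1.6 → 1.3 → 1 → 0.8 — 2 1/3 stops shorter (darker).
ISO: 10000 → 12800 → 16000 → 20000 → 25600 → 32000 → 40000 — 2 stops raised (brighter).
Net: −2/3 −2 1/3 +2 = −1 stop.

1 stop darker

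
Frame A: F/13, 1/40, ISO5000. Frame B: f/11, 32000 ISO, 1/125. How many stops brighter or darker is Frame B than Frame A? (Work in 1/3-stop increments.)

Aperture: f/13 → f/11 — 1/3 stop larger aperture (brighter).
Shutter speed: 1/40 → 1/50 → 1/60 → 1/80 → 1/100 → 1/125 — 1 2/3 stops shorter (darker).
ISO: 5000 → 6400 → 8000 → 10000 → 12800 → 16000 → 20000 → 25600 → 32000 — 2 2/3 stops raised (brighter).
Net: +1/3 −1 2/3 +2 2/3 = +1 1/3 stops.

1 1/3 stops brighter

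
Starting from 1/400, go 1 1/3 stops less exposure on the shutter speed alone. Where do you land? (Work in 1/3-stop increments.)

1/1000s

Shutter speed: 1/400 → 1/500 → 1/640 → 1/800 → 1/1000 — 1 1/3 stops shorter (darker).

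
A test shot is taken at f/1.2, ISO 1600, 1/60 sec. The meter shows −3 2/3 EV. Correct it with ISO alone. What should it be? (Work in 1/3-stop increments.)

ISO 20000

Underexposed by 3 2/3 stops → need 3 2/3 stops brighter.
ISO: 1600 → 2000 → 2500 → 3200 → 4000 → 5000 → 6400 → 8000 → 10000 → 12800 → 16000 → 20000.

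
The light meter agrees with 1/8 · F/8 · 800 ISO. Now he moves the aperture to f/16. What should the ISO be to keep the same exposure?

ISO 3200

Aperture: f/8 → f/11 → f/16 — 2 stops stopped down (darker).
Need 2 stops brighter from the ISO: 800 → 1600 → 3200.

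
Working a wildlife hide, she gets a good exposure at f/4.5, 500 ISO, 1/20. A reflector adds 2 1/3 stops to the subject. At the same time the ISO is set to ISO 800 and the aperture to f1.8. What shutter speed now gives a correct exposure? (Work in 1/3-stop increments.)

Scene light: 2 1/3 stops brighter.
ISO: 500 → 640 → 800 — 2/3 stop higher (brighter).
Aperture: f/4.5 → f/4 → f/3.5 → f/3.2 → f/2.8 → f/2.5 → f/2.2 → f/2 → f/1.8 — 2 2/3 stops opened up (brighter).
Net so far: 5 2/3 stops brighter. Shutter speed: 1/20 → 1/25 → 1/30 → 1/40 → 1/50 → 1/60 → 1/80 → 1/100 → 1/125 → 1/160 → 1/200 → 1/250 → 1/320 → 1/400 → 1/500 → 1/640 → 1/800 → 1/1000.

1/1000s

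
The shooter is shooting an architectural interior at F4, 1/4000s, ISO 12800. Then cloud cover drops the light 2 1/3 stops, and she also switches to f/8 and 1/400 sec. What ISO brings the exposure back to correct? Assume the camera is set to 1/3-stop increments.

Scene light: 2 1/3 stops darker.
Aperture: f/4 → f/4.5 → f/5 → f/5.6 → f/6.3 → f/7.1 → f/8 — 2 stops smaller aperture (darker).
Shutter speed: 1/4000 → 1/3200 → 1/2500 → 1/2000 → 1/1600 → 1/1250 → 1/1000 → 1/800 → 1/640 → 1/500 → 1/400 — 3 1/3 stops slower (brighter).
Net so far: 1 stop darker. ISO: 12800 → 16000 → 20000 → 25600.

ISO 25600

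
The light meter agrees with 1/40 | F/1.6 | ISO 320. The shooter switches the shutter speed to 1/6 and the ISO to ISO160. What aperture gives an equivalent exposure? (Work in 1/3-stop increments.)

Shutter speed: 1/40 → 1/30 → 1/25 → 1/20 → 1/15 → 1/13 → 1/10 → 1/8 → 1/6 — 2 2/3 stops longer (brighter).
ISO: 320 → 250 → 200 → 160 — 1 stop dropped (darker).
Net change so far: 1 2/3 stops brighter. Offset with the aperture: f/1.6 → f/1.8 → f/2 → f/2.2 → f/2.5 → f/2.8.

f/2.8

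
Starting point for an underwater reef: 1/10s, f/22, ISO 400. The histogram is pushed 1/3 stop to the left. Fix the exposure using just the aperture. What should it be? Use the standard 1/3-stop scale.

f/20

Underexposed by 1/3 stop → need 1/3 stop brighter.
Aperture: f/22 → f/20.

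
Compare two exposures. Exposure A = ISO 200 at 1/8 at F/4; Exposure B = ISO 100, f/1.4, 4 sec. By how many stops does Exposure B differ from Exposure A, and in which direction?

Aperture: f/4 → f/2.8 → f/2 → f/1.4 — 3 stops larger aperture (brighter).
Shutter speed: 1/8 → 1/4 → 1/2 → 1 → 2 → 4 — 5 stops slower (brighter).
ISO: 200 → 100 — 1 stop lower (darker).
Net: +3 +5 −1 = +7 stops.

7 stops brighter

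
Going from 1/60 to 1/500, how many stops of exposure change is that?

3 stops

1/60 → 1/125 → 1/250 → 1/500 — count the steps: 3 stops.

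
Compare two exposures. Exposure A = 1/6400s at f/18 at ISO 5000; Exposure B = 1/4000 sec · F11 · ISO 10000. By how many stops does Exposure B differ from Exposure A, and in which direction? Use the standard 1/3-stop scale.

Aperture: f/18 → f/16 → f/14 → f/13 → f/11 — 1 1/3 stops wider (brighter).
Shutter speed: 1/6400 → 1/5000 → 1/4000 — 2/3 stop longer (brighter).
ISO: 5000 → 6400 → 8000 → 10000 — 1 stop higher (brighter).
Net: +1 1/3 +2/3 +1 = +3 stops.

3 stops brighter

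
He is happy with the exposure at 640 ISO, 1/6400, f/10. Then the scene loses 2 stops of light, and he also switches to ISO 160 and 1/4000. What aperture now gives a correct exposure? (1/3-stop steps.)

Scene light: 2 stops darker.
ISO: 640 → 500 → 400 → 320 → 250 → 200 → 160 — 2 stops lower (darker).
Shutter speed: 1/6400 → 1/5000 → 1/4000 — 2/3 stop slower (brighter).
Net so far: 3 1/3 stops darker. Aperture: f/10 → f/9 → f/8 → f/7.1 → f/6.3 → f/5.6 → f/5 → f/4.5 → f/4 → f/3.5 → f/3.2.

f/3.2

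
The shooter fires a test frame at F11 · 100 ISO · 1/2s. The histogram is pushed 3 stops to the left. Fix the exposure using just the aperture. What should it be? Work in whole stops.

f/4

Underexposed by 3 stops → need 3 stops brighter.
Aperture: f/11 → f/8 → f/5.6 → f/4.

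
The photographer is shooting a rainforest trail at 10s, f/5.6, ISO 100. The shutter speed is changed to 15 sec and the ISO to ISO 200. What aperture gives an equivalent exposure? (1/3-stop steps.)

Shutter speed: 10 → 13 → 15 — 2/3 stop slower (brighter).
ISO: 100 → 125 → 160 → 200 — 1 stop raised (brighter).
Net change so far: 1 2/3 stops brighter. Offset with the aperture: f/5.6 → f/6.3 → f/7.1 → f/8 → f/9 → f/10.

f/10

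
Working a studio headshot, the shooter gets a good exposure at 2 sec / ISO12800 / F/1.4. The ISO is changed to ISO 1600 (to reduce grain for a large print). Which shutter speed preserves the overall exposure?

ISO: 12800 → 6400 → 3200 → 1600 — 3 stops lower (darker).
Need 3 stops brighter from the shutter speed: 2 → 4 → 8 → 15.

15 s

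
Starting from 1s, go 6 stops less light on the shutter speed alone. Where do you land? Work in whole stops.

Shutter speed: 1 → 1/2 → 1/4 → 1/8 → 1/15 → 1/30 → 1/60 — 6 stops faster (darker).

1/60s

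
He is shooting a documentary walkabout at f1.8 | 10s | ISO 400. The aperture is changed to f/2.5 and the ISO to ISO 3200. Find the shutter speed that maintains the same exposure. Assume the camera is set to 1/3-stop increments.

Aperture: f/1.8 → f/2 → f/2.2 → f/2.5 — 1 stop narrower (darker).
ISO: 400 → 500 → 640 → 800 → 1000 → 1250 → 1600 → 2000 → 2500 → 3200 — 3 stops raised (brighter).
Net change so far: 2 stops brighter. Offset with the shutter speed: 10 → 8 → 6 → 5 → 4 → 3.2 → 2.5.

2.5 s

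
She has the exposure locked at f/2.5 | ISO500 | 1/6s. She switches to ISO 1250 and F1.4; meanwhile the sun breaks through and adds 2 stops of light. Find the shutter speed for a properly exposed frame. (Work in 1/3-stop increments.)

Scene light: 2 stops brighter.
ISO: 500 → 640 → 800 → 1000 → 1250 — 1 1/3 stops higher (brighter).
Aperture: f/2.5 → f/2.2 → f/2 → f/1.8 → f/1.6 → f/1.4 — 1 2/3 stops larger aperture (brighter).
Net so far: 5 stops brighter. Shutter speed: 1/6 → 1/8 → 1/10 → 1/13 → 1/15 → 1/20 → 1/25 → 1/30 → 1/40 → 1/50 → 1/60 → 1/80 → 1/100 → 1/125 → 1/160 → 1/200.

1/200s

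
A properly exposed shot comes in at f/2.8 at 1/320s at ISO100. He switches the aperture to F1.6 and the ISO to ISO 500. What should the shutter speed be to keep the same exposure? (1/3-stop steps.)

Aperture: f/2.8 → f/2.5 → f/2.2 → f/2 → f/1.8 → f/1.6 — 1 2/3 stops larger aperture (brighter).
ISO: 100 → 125 → 160 → 200 → 250 → 320 → 400 → 500 — 2 1/3 stops higher (brighter).
Net change so far: 4 stops brighter. Offset with the shutter speed: 1/320 → 1/400 → 1/500 → 1/640 → 1/800 → 1/1000 → 1/1250 → 1/1600 → 1/2000 → 1/2500 → 1/3200 → 1/4000 → 1/5000.

1/5000s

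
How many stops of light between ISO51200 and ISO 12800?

51200 → 25600 → 12800 — count the steps: 2 stops.

2 stops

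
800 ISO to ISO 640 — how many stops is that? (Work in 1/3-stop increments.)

800 → 640 — count the steps: 1 third-stops = 1/3 stop.

1/3 stop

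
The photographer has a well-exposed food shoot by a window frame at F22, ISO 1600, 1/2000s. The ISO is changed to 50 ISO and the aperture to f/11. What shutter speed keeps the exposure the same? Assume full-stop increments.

ISO: 1600 → 800 → 400 → 200 → 100 → 50 — 5 stops dropped (darker).
Aperture: f/22 → f/16 → f/11 — 2 stops larger aperture (brighter).
Net change so far: 3 stops darker. Offset with the shutter speed: 1/2000 → 1/1000 → 1/500 → 1/250.

1/250s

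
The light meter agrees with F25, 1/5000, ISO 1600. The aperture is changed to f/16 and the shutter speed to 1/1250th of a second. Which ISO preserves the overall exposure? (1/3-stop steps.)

Aperture: f/25 → f/22 → f/20 → f/18 → f/16 — 1 1/3 stops larger aperture (brighter).
Shutter speed: 1/5000 → 1/4000 → 1/3200 → 1/2500 → 1/2000 → 1/1600 → 1/1250 — 2 stops slower (brighter).
Net change so far: 3 1/3 stops brighter. Offset with the ISO: 1600 → 1250 → 1000 → 800 → 640 → 500 → 400 → 320 → 250 → 200 → 160.

ISO 160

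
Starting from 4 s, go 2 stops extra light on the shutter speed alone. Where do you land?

Shutter speed: 4 → 8 → 15 — 2 stops slower (brighter).

15 s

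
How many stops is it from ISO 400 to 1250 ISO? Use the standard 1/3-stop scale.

400 → 500 → 640 → 800 → 1000 → 1250 — count the steps: 5 third-stops = 1 2/3 stops.

1 2/3 stops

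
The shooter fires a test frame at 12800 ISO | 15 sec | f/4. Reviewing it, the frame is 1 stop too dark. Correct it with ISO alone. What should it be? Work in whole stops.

ISO 25600

Underexposed by 1 stop → need 1 stop brighter.
ISO: 12800 → 25600.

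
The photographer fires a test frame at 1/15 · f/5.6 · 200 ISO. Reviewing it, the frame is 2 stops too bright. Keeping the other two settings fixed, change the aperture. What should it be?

Overexposed by 2 stops → need 2 stops darker.
Aperture: f/5.6 → f/8 → f/11.

f/11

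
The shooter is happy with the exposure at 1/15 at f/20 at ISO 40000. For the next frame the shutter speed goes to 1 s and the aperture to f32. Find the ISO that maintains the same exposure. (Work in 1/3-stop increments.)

Shutter speed: 1/15 → 1/13 → 1/10 → 1/8 → 1/6 → 1/5 → 1/4 → 0.3 → 0.4 → 0.5 → 0.6 → 0.8 → 1 — 4 stops slower (brighter).
Aperture: f/20 → f/22 → f/25 → f/29 → f/32 — 1 1/3 stops smaller aperture (darker).
Net change so far: 2 2/3 stops brighter. Offset with the ISO: 40000 → 32000 → 25600 → 20000 → 16000 → 12800 → 10000 → 8000 → 6400.

ISO 6400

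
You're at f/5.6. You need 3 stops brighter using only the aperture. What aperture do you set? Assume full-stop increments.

Aperture: f/5.6 → f/4 → f/2.8 → f/2 — 3 stops wider (brighter).

f/2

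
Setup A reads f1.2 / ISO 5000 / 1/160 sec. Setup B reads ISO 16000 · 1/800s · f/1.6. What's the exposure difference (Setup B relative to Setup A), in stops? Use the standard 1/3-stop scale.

Aperture: f/1.2 → f/1.4 → f/1.6 — 2/3 stop stopped down (darker).
Shutter speed: 1/160 → 1/200 → 1/250 → 1/320 → 1/400 → 1/500 → 1/640 → 1/800 — 2 1/3 stops faster (darker).
ISO: 5000 → 6400 → 8000 → 10000 → 12800 → 16000 — 1 2/3 stops higher (brighter).
Net: −2/3 −2 1/3 +1 2/3 = −1 1/3 stops.

1 1/3 stops darker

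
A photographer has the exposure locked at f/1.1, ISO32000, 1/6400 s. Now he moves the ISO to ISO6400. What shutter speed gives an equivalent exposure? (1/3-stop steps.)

ISO: 32000 → 25600 → 20000 → 16000 → 12800 → 10000 → 8000 → 6400 — 2 1/3 stops dropped (darker).
Need 2 1/3 stops brighter from the shutter speed: 1/6400 → 1/5000 → 1/4000 → 1/3200 → 1/2500 → 1/2000 → 1/1600 → 1/1250.

1/1250s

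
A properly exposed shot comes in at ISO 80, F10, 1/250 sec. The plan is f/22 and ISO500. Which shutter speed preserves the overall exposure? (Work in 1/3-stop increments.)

1/320s

Aperture: f/10 → f/11 → f/13 → f/14 → f/16 → f/18 → f/20 → f/22 — 2 1/3 stops stopped down (darker).
ISO: 80 → 100 → 125 → 160 → 200 → 250 → 320 → 400 → 500 — 2 2/3 stops higher (brighter).
Net change so far: 1/3 stop brighter. Offset with the shutter speed: 1/250 → 1/320.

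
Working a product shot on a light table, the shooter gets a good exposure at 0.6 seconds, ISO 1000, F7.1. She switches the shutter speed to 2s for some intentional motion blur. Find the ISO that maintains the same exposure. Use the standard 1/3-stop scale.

ISO 320

Shutter speed: 0.6 → 0.8 → 1 → 1.3 → 1.6 → 2 — 1 2/3 stops longer (brighter).
Need 1 2/3 stops darker from the ISO: 1000 → 800 → 640 → 500 → 400 → 320.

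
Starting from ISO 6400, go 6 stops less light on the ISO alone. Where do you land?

ISO: 6400 → 3200 → 1600 → 800 → 400 → 200 → 100 — 6 stops dropped (darker).

ISO 100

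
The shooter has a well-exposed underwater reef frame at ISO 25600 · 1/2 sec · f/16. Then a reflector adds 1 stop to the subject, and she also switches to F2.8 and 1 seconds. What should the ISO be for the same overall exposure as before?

ISO 200

Scene light: 1 stop brighter.
Aperture: f/16 → f/11 → f/8 → f/5.6 → f/4 → f/2.8 — 5 stops opened up (brighter).
Shutter speed: 1/2 → 1 — 1 stop longer (brighter).
Net so far: 7 stops brighter. ISO: 25600 → 12800 → 6400 → 3200 → 1600 → 800 → 400 → 200.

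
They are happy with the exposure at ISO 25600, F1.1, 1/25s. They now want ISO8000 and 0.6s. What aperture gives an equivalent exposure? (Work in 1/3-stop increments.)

ISO: 25600 → 20000 → 16000 → 12800 → 10000 → 8000 — 1 2/3 stops lower (darker).
Shutter speed: 1/25 → 1/20 → 1/15 → 1/13 → 1/10 → 1/8 → 1/6 → 1/5 → 1/4 → 0.3 → 0.4 → 0.5 → 0.6 — 4 stops slower (brighter).
Net change so far: 2 1/3 stops brighter. Offset with the aperture: f/1.1 → f/1.2 → f/1.4 → f/1.6 → f/1.8 → f/2 → f/2.2 → f/2.5.

f/2.5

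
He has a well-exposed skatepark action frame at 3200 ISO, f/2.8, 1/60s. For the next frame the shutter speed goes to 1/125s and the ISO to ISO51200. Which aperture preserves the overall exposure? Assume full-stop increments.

Shutter speed: 1/60 → 1/125 — 1 stop shorter (darker).
ISO: 3200 → 6400 → 12800 → 25600 → 51200 — 4 stops higher (brighter).
Net change so far: 3 stops brighter. Offset with the aperture: f/2.8 → f/4 → f/5.6 → f/8.

f/8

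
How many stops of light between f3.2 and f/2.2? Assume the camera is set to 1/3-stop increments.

f/3.2 → f/2.8 → f/2.5 → f/2.2 — count the steps: 3 third-stops = 1 stop.

1 stop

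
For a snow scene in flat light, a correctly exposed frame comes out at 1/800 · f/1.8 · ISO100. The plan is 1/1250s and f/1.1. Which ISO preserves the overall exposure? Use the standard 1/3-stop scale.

Shutter speed: 1/800 → 1/1000 → 1/1250 — 2/3 stop faster (darker).
Aperture: f/1.8 → f/1.6 → f/1.4 → f/1.2 → f/1.1 — 1 1/3 stops opened up (brighter).
Net change so far: 2/3 stop brighter. Offset with the ISO: 100 → 80 → 64.

ISO 64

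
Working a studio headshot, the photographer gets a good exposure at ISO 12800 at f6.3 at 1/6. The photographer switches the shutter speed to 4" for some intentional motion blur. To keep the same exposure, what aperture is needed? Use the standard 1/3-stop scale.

Shutter speed: 1/6 → 1/5 → 1/4 → 0.3 → 0.4 → 0.5 → 0.6 → 0.8 → 1 → 1.3 → 1.6 → 2 → 2.5 → 3.2 → 4 — 4 2/3 stops longer (brighter).
Need 4 2/3 stops darker from the aperture: f/6.3 → f/7.1 → f/8 → f/9 → f/10 → f/11 → f/13 → f/14 → f/16 → f/18 → f/20 → f/22 → f/25 → f/29 → f/32.

f/32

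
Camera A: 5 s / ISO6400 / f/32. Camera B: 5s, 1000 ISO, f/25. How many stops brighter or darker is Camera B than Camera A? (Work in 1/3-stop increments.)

Aperture: f/32 → f/29 → f/25 — 2/3 stop larger aperture (brighter).
Shutter speed: unchanged.
ISO: 6400 → 5000 → 4000 → 3200 → 2500 → 2000 → 1600 → 1250 → 1000 — 2 2/3 stops dropped (darker).
Net: +2/3 −2 2/3 = −2 stops.

2 stops darker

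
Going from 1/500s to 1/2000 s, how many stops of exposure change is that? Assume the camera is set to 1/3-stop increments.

2 stops

1/500 → 1/640 → 1/800 → 1/1000 → 1/1250 → 1/1600 → 1/2000 — count the steps: 6 third-stops = 2 stops.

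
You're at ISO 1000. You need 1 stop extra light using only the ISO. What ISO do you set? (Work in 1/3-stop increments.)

ISO: 1000 → 1250 → 1600 → 2000 — 1 stop raised (brighter).

ISO 2000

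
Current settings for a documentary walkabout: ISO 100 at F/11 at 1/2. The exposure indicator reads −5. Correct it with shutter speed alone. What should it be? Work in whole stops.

15 s

Underexposed by 5 stops → need 5 stops brighter.
Shutter speed: 1/2 → 1 → 2 → 4 → 8 → 15.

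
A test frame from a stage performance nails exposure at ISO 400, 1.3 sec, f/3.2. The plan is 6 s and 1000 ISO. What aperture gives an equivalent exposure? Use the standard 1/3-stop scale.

f/11

Shutter speed: 1.3 → 1.6 → 2 → 2.5 → 3.2 → 4 → 5 → 6 — 2 1/3 stops longer (brighter).
ISO: 400 → 500 → 640 → 800 → 1000 — 1 1/3 stops higher (brighter).
Net change so far: 3 2/3 stops brighter. Offset with the aperture: f/3.2 → f/3.5 → f/4 → f/4.5 → f/5 → f/5.6 → f/6.3 → f/7.1 → f/8 → f/9 → f/10 → f/11.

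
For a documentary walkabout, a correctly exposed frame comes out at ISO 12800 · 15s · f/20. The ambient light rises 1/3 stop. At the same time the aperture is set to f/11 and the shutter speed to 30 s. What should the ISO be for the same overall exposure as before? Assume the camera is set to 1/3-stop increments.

Scene light: 1/3 stop brighter.
Aperture: f/20 → f/18 → f/16 → f/14 → f/13 → f/11 — 1 2/3 stops opened up (brighter).
Shutter speed: 15 → 20 → 25 → 30 — 1 stop longer (brighter).
Net so far: 3 stops brighter. ISO: 12800 → 10000 → 8000 → 6400 → 5000 → 4000 → 3200 → 2500 → 2000 → 1600.

ISO 1600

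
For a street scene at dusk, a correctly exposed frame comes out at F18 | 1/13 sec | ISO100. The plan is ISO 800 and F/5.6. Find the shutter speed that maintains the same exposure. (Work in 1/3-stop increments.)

1/1000s

ISO: 100 → 125 → 160 → 200 → 250 → 320 → 400 → 500 → 640 → 800 — 3 stops raised (brighter).
Aperture: f/18 → f/16 → f/14 → f/13 → f/11 → f/10 → f/9 → f/8 → f/7.1 → f/6.3 → f/5.6 — 3 1/3 stops opened up (brighter).
Net change so far: 6 1/3 stops brighter. Offset with the shutter speed: 1/13 → 1/15 → 1/20 → 1/25 → 1/30 → 1/40 → 1/50 → 1/60 → 1/80 → 1/100 → 1/125 → 1/160 → 1/200 → 1/250 → 1/320 → 1/400 → 1/500 → 1/640 → 1/800 → 1/1000.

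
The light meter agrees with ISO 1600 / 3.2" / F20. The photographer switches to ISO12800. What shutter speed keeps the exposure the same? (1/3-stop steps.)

ISO: 1600 → 2000 → 2500 → 3200 → 4000 → 5000 → 6400 → 8000 → 10000 → 12800 — 3 stops higher (brighter).
Need 3 stops darker from the shutter speed: 3.2 → 2.5 → 2 → 1.6 → 1.3 → 1 → 0.8 → 0.6 → 0.5 → 0.4.

0.4 s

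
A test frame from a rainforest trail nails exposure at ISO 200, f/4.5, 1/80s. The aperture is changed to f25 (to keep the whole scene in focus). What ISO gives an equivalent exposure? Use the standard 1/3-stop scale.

ISO 6400

Aperture: f/4.5 → f/5 → f/5.6 → f/6.3 → f/7.1 → f/8 → f/9 → f/10 → f/11 → f/13 → f/14 → f/16 → f/18 → f/20 → f/22 → f/25 — 5 stops stopped down (darker).
Need 5 stops brighter from the ISO: 200 → 250 → 320 → 400 → 500 → 640 → 800 → 1000 → 1250 → 1600 → 2000 → 2500 → 3200 → 4000 → 5000 → 6400.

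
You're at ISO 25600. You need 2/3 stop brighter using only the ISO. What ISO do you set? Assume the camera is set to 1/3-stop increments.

ISO 40000

ISO: 25600 → 32000 → 40000 — 2/3 stop higher (brighter).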